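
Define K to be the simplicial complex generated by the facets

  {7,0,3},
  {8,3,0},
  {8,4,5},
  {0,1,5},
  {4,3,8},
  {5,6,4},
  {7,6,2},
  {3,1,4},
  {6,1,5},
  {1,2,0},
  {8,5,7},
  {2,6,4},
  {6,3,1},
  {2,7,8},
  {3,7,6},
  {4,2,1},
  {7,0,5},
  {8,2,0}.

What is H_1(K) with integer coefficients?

H_1 ≅ Z ⊕ Z/2Z.

K has 9 vertices, 27 edges, 18 triangles.
rank ∂_1 = 8, rank ∂_2 = 18 ⇒ b_1 = 27 − 8 − 18 = 1; ∂_2 has invariant factor(s) [2] giving torsion. So H_1 = Z ⊕ Z/2Z.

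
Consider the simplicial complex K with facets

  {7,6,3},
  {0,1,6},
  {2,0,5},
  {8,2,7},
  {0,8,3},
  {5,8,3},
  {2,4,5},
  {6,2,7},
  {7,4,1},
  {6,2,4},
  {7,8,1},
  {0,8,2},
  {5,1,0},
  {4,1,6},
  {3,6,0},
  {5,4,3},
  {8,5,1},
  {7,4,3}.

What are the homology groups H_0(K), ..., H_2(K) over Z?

H_0 = Z,  H_1 = Z ⊕ Z/2Z,  H_2 = 0.

We work with the vertex ordering 0 < 1 < 2 < 3 < 4 < 5 < 6 < 7 < 8. The simplices of K, each written with vertices in increasing order, are:

  0-simplices (9): [0], [1], [2], [3], [4], [5], [6], [7], [8]
  1-simplices (27): (27 of them)
  2-simplices (18): [0,1,5], [0,1,6], [0,2,5], [0,2,8], [0,3,6], [0,3,8], [1,4,6], [1,4,7], [1,5,8], [1,7,8], [2,4,5], [2,4,6], [2,6,7], [2,7,8], [3,4,5], [3,4,7], [3,5,8], [3,6,7]

giving chain groups C_0 ≅ Z^9, C_1 ≅ Z^27, C_2 ≅ Z^18.

∂_1: C_1 → C_0 sends each edge [p,q] (with p < q) to q − p.
The 9×27 boundary matrix has rank 8 and Smith normal form diag(1,1,1,1,1,1,1,1).

Boundary ∂_2: C_2 → C_1 maps a triangle to the signed sum of its edges. For instance
  ∂[1,5,8] = [5,8] − [1,8] + [1,5],
  ∂[1,4,6] = [4,6] − [1,6] + [1,4].
The 27×18 boundary matrix has rank 18 and Smith normal form diag(1,1,1,1,1,1,1,1,1,1,1,1,1,1,1,1,1,2).

Computing H_k = (kernel of ∂_k) / (image of ∂_{k+1}):

  H_0: rank C_0 − rank ∂_1 = 9 − 8 = 1, and the invariant factors of ∂_1 are all 1, so H_0 ≅ Z.
  H_1: rank ker ∂_1 − rank ∂_2 = (27 − 8) − 18 = 1, and ∂_2 has invariant factor 2 > 1, so H_1 ≅ Z ⊕ Z/2Z.
  H_2: rank ker ∂_2 − rank ∂_3 = (18 − 18) − 0 = 0, and there is no ∂_3, so H_2 ≅ 0.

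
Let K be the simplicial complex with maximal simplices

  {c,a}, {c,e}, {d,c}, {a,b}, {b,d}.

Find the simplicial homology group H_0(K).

H_0 = Z.

Fix the vertex order a < b < c < d < e and write every simplex with vertices in increasing order. Then dim K = 1 and the simplices of K are:

  0-simplices (5): a, b, c, d, e
  1-simplices (5): ab, ac, bd, cd, ce

Hence C_0 ≅ Z^5, C_1 ≅ Z^5.

The boundary map ∂_1: C_1 → C_0 sends each edge [p,q] (with p < q) to q − p. For instance
  ∂ac = c − a.
As a 5×5 matrix over Z this has rank 4, with invariant factors (1,1,1,1).

Computing H_k = (kernel of ∂_k) / (image of ∂_{k+1}):

  H_0: rank C_0 − rank ∂_1 = 5 − 4 = 1, and the invariant factors of ∂_1 are all 1, so H_0 = Z.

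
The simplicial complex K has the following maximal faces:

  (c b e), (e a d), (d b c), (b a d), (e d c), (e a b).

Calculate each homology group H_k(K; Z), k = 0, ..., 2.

H_0 = Z,  H_1 = 0,  H_2 = Z.

We work with the vertex ordering a < b < c < d < e. The simplices of K, each written with vertices in increasing order, are:

  0-simplices (5): a, b, c, d, e
  1-simplices (9): ab, ad, ae, bc, bd, be, cd, ce, de
  2-simplices (6): abd, abe, ade, bcd, bce, cde

giving chain groups C_0 ≅ Z^5, C_1 ≅ Z^9, C_2 ≅ Z^6.

The boundary map ∂_1: C_1 → C_0 sends each edge [p,q] (with p < q) to q − p. For instance
  ∂ab = b − a.
This gives a 5×9 integer matrix of rank 4; reducing to Smith normal form yields diagonal entries (1,1,1,1).

The boundary map ∂_2: C_2 → C_1 sends each 2-simplex [p,q,r] to [q,r] − [p,r] + [p,q]. For instance
  ∂abe = be − ae + ab,
  ∂cde = de − ce + cd.
The resulting 9×6 matrix has rank 5, and its Smith normal form has invariant factors (1,1,1,1,1).

Now H_k = ker ∂_k / im ∂_{k+1}, so:

  H_0: rank C_0 − rank ∂_1 = 5 − 4 = 1, and the invariant factors of ∂_1 are all 1, so H_0 = Z.
  H_1: rank ker ∂_1 − rank ∂_2 = (9 − 4) − 5 = 0, and the invariant factors of ∂_2 are all 1, so H_1 = 0.
  H_2: rank ker ∂_2 − rank ∂_3 = (6 − 5) − 0 = 1, and there is no ∂_3, so H_2 = Z.

(K is a triangulation of the 2-sphere S^2.)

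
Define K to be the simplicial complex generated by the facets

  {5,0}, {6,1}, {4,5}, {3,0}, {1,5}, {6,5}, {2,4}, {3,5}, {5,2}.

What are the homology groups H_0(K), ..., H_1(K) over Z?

H_0 = Z,  H_1 = Z^3.

We work with the vertex ordering 0 < 1 < 2 < 3 < 4 < 5 < 6. The simplices of K, each written with vertices in increasing order, are:

  0-simplices (7): [0], [1], [2], [3], [4], [5], [6]
  1-simplices (9): [0,3], [0,5], [1,5], [1,6], [2,4], [2,5], [3,5], [4,5], [5,6]

Hence C_0 ≅ Z^7, C_1 ≅ Z^9.

∂_1: C_1 → C_0 maps an edge to its endpoints' difference, ∂[p,q] = q − p.
The resulting 7×9 matrix has rank 6, and its Smith normal form has invariant factors (1,1,1,1,1,1).

Computing H_k = (kernel of ∂_k) / (image of ∂_{k+1}):

  H_0: rank C_0 − rank ∂_1 = 7 − 6 = 1, and the invariant factors of ∂_1 are all 1, so H_0 = Z.
  H_1: rank ker ∂_1 − rank ∂_2 = (9 − 6) − 0 = 3, and there is no ∂_2, so H_1 = Z^3.

As a check, the Euler characteristic is 7 − 9 = -2, which agrees with 1 − 3 = -2.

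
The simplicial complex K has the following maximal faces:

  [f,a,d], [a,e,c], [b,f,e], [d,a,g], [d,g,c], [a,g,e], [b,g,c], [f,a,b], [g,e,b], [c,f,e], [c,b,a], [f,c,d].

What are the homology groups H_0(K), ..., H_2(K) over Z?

H_0 = Z,  H_1 = Z_2,  H_2 = 0.

Take the total order a < b < c < d < e < f < g on the vertex set. Then K (dimension 2) consists of the simplices:

  0-simplices (7): a, b, c, d, e, f, g
  1-simplices (18): ab, ac, ad, ae, af, ag, bc, be, bf, bg, cd, ce, cf, cg, df, dg, ef, eg
  2-simplices (12): abc, abf, ace, adf, adg, aeg, bcg, bef, beg, cdf, cdg, cef

so the chain groups are C_0 ≅ Z^7, C_1 ≅ Z^18, C_2 ≅ Z^12.

∂_1: C_1 → C_0 maps an edge to its endpoints' difference, ∂[p,q] = q − p.
This gives a 7×18 integer matrix of rank 6; reducing to Smith normal form yields diagonal entries (1,1,1,1,1,1).

Boundary ∂_2: C_2 → C_1 sends each 2-simplex [p,q,r] to [q,r] − [p,r] + [p,q]. For instance
  ∂aeg = eg − ag + ae,
  ∂adg = dg − ag + ad.
As a 18×12 matrix over Z this has rank 12, with invariant factors (1,1,1,1,1,1,1,1,1,1,1,2).

Now H_k = ker ∂_k / im ∂_{k+1}, so:

  H_0: rank C_0 − rank ∂_1 = 7 − 6 = 1, and the invariant factors of ∂_1 are all 1, so H_0 = Z.
  H_1: rank ker ∂_1 − rank ∂_2 = (18 − 6) − 12 = 0, and ∂_2 has invariant factor 2 > 1, so H_1 = Z_2.
  H_2: rank ker ∂_2 − rank ∂_3 = (12 − 12) − 0 = 0, and there is no ∂_3, so H_2 = 0.

As a check, the Euler characteristic is 7 − 18 + 12 = 1, which agrees with 1 − 0 + 0 = 1.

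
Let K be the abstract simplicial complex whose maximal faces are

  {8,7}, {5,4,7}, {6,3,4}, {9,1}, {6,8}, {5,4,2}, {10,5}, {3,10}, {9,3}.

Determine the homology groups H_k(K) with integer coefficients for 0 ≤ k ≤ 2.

H_0 = Z,  H_1 = Z^2,  H_2 = 0.

We work with the vertex ordering 1 < 2 < 3 < 4 < 5 < 6 < 7 < 8 < 9 < 10. The simplices of K, each written with vertices in increasing order, are:

  0-simplices (10): [1], [2], [3], [4], [5], [6], [7], [8], [9], [10]
  1-simplices (14): [1,9], [2,4], [2,5], [3,4], [3,6], [3,9], [3,10], [4,5], [4,6], [4,7], [5,7], [5,10], [6,8], [7,8]
  2-simplices (3): [2,4,5], [3,4,6], [4,5,7]

giving chain groups C_0 ≅ Z^10, C_1 ≅ Z^14, C_2 ≅ Z^3.

The boundary map ∂_1: C_1 → C_0 maps an edge to its endpoints' difference, ∂[p,q] = q − p. For instance
  ∂[4,7] = [7] − [4].
The 10×14 boundary matrix has rank 9 and Smith normal form diag(1,1,1,1,1,1,1,1,1).

∂_2: C_2 → C_1 maps a triangle to the signed sum of its edges. For instance
  ∂[3,4,6] = [4,6] − [3,6] + [3,4],
  ∂[4,5,7] = [5,7] − [4,7] + [4,5].
The resulting 14×3 matrix has rank 3, and its Smith normal form has invariant factors (1,1,1).

Computing H_k = (kernel of ∂_k) / (image of ∂_{k+1}):

  H_0: rank C_0 − rank ∂_1 = 10 − 9 = 1, and the invariant factors of ∂_1 are all 1, so H_0 = Z.
  H_1: rank ker ∂_1 − rank ∂_2 = (14 − 9) − 3 = 2, and the invariant factors of ∂_2 are all 1, so H_1 = Z^2.
  H_2: rank ker ∂_2 − rank ∂_3 = (3 − 3) − 0 = 0, and there is no ∂_3, so H_2 = 0.

As a check, the Euler characteristic is 10 − 14 + 3 = -1, which agrees with 1 − 2 + 0 = -1.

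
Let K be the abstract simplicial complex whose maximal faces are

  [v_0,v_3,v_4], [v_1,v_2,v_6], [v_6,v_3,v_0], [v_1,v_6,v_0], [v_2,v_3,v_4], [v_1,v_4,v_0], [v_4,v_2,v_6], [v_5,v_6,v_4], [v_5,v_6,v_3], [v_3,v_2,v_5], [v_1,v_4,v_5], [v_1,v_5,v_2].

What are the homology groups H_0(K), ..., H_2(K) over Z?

H_0 ≅ Z,  H_1 ≅ Z/2,  H_2 = 0.

Order the vertices as v_0 < v_1 < v_2 < v_3 < v_4 < v_5 < v_6. Listing each simplex with vertices in this order, K has dimension 2 with simplices:

  0-simplices (7): [v_0], [v_1], [v_2], [v_3], [v_4], [v_5], [v_6]
  1-simplices (18): (18 of them)
  2-simplices (12): (12 of them)

giving chain groups C_0 ≅ Z^7, C_1 ≅ Z^18, C_2 ≅ Z^12.

∂_1: C_1 → C_0 maps an edge to its endpoints' difference, ∂[p,q] = q − p. For instance
  ∂[v_1,v_2] = [v_2] − [v_1].
The 7×18 boundary matrix has rank 6 and Smith normal form diag(1,1,1,1,1,1).

∂_2: C_2 → C_1 maps a triangle to the signed sum of its edges. For instance
  ∂[v_0,v_3,v_4] = [v_3,v_4] − [v_0,v_4] + [v_0,v_3],
  ∂[v_0,v_3,v_6] = [v_3,v_6] − [v_0,v_6] + [v_0,v_3].
The resulting 18×12 matrix has rank 12, and its Smith normal form has invariant factors (1,1,1,1,1,1,1,1,1,1,1,2).

Now H_k = ker ∂_k / im ∂_{k+1}, so:

  H_0: rank C_0 − rank ∂_1 = 7 − 6 = 1, and the invariant factors of ∂_1 are all 1, so H_0 = Z.
  H_1: rank ker ∂_1 − rank ∂_2 = (18 − 6) − 12 = 0, and ∂_2 has invariant factor 2 > 1, so H_1 = Z/2.
  H_2: rank ker ∂_2 − rank ∂_3 = (12 − 12) − 0 = 0, and there is no ∂_3, so H_2 = 0.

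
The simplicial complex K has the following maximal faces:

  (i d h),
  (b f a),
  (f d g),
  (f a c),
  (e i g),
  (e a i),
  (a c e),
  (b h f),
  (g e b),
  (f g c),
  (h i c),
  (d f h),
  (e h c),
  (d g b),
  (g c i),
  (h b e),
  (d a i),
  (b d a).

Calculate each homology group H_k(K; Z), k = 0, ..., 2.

H_0 ≅ Z,  H_1 ≅ Z ⊕ Z/2,  H_2 = 0.

We work with the vertex ordering a < b < c < d < e < f < g < h < i. The simplices of K, each written with vertices in increasing order, are:

  0-simplices (9): a, b, c, d, e, f, g, h, i
  1-simplices (27): ab, ac, ad, ae, af, ai, bd, be, bf, bg, bh, ce, cf, cg, ch, ci, df, dg, dh, di, eg, eh, ei, fg, fh, gi, hi
  2-simplices (18): abd, abf, ace, acf, adi, aei, bdg, beg, beh, bfh, ceh, cfg, cgi, chi, dfg, dfh, dhi, egi

giving chain groups C_0 ≅ Z^9, C_1 ≅ Z^27, C_2 ≅ Z^18.

∂_1: C_1 → C_0 maps an edge to its endpoints' difference, ∂[p,q] = q − p. For instance
  ∂be = e − b.
The 9×27 boundary matrix has rank 8 and Smith normal form diag(1,1,1,1,1,1,1,1).

Boundary ∂_2: C_2 → C_1 sends each 2-simplex [p,q,r] to [q,r] − [p,r] + [p,q]. For instance
  ∂dfh = fh − dh + df,
  ∂acf = cf − af + ac.
As a 27×18 matrix over Z this has rank 18, with invariant factors (1,1,1,1,1,1,1,1,1,1,1,1,1,1,1,1,1,2).

Computing H_k = (kernel of ∂_k) / (image of ∂_{k+1}):

  H_0: rank C_0 − rank ∂_1 = 9 − 8 = 1, and the invariant factors of ∂_1 are all 1, so H_0 ≅ Z.
  H_1: rank ker ∂_1 − rank ∂_2 = (27 − 8) − 18 = 1, and ∂_2 has invariant factor 2 > 1, so H_1 ≅ Z ⊕ Z/2.
  H_2: rank ker ∂_2 − rank ∂_3 = (18 − 18) − 0 = 0, and there is no ∂_3, so H_2 ≅ 0.

As a check, the Euler characteristic is 9 − 27 + 18 = 0, which agrees with 1 − 1 + 0 = 0.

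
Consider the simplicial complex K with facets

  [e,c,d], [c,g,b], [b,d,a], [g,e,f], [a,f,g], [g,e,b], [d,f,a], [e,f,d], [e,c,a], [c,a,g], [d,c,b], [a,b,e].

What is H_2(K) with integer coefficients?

H_2 ≅ 0.

Order the vertices as a < b < c < d < e < f < g. Listing each simplex with vertices in this order, K has dimension 2 with simplices:

  0-simplices (7): a, b, c, d, e, f, g
  1-simplices (18): ab, ac, ad, ae, af, ag, bc, bd, be, bg, cd, ce, cg, de, df, ef, eg, fg
  2-simplices (12): abd, abe, ace, acg, adf, afg, bcd, bcg, beg, cde, def, efg

so the chain groups are C_0 ≅ Z^7, C_1 ≅ Z^18, C_2 ≅ Z^12.

Boundary ∂_1: C_1 → C_0 sends each edge [p,q] (with p < q) to q − p.
The resulting 7×18 matrix has rank 6, and its Smith normal form has invariant factors (1,1,1,1,1,1).

The boundary map ∂_2: C_2 → C_1 acts by ∂[p,q,r] = [q,r] − [p,r] + [p,q]. For instance
  ∂bcg = cg − bg + bc,
  ∂def = ef − df + de.
This gives a 18×12 integer matrix of rank 12; reducing to Smith normal form yields diagonal entries (1,1,1,1,1,1,1,1,1,1,1,2).

Now H_k = ker ∂_k / im ∂_{k+1}, so:

  H_2: rank ker ∂_2 − rank ∂_3 = (12 − 12) − 0 = 0, and there is no ∂_3, so H_2 ≅ 0.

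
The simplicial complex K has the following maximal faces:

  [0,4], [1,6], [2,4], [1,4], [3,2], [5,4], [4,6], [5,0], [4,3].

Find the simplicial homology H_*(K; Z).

H_0 = Z,  H_1 = Z^3.

Take the total order 0 < 1 < 2 < 3 < 4 < 5 < 6 on the vertex set. Then K (dimension 1) consists of the simplices:

  0-simplices (7): [0], [1], [2], [3], [4], [5], [6]
  1-simplices (9): [0,4], [0,5], [1,4], [1,6], [2,3], [2,4], [3,4], [4,5], [4,6]

so the chain groups are C_0 ≅ Z^7, C_1 ≅ Z^9.

The boundary map ∂_1: C_1 → C_0 sends each edge [p,q] (with p < q) to q − p. For instance
  ∂[0,4] = [4] − [0].
As a 7×9 matrix over Z this has rank 6, with invariant factors (1,1,1,1,1,1).

Computing H_k = (kernel of ∂_k) / (image of ∂_{k+1}):

  H_0: rank C_0 − rank ∂_1 = 7 − 6 = 1, and the invariant factors of ∂_1 are all 1, so H_0 = Z.
  H_1: rank ker ∂_1 − rank ∂_2 = (9 − 6) − 0 = 3, and there is no ∂_2, so H_1 = Z^3.

As a check, the Euler characteristic is 7 − 9 = -2, which agrees with 1 − 3 = -2.
(K is a triangulation of a wedge of 3 circles.)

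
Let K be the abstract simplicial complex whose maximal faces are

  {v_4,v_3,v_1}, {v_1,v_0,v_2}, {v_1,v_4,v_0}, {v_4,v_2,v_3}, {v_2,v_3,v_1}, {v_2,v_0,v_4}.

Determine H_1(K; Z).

H_1 = 0.

Fix the vertex order v_0 < v_1 < v_2 < v_3 < v_4 and write every simplex with vertices in increasing order. Then dim K = 2 and the simplices of K are:

  0-simplices (5): [v_0], [v_1], [v_2], [v_3], [v_4]
  1-simplices (9): [v_0,v_1], [v_0,v_2], [v_0,v_4], [v_1,v_2], [v_1,v_3], [v_1,v_4], [v_2,v_3], [v_2,v_4], [v_3,v_4]
  2-simplices (6): [v_0,v_1,v_2], [v_0,v_1,v_4], [v_0,v_2,v_4], [v_1,v_2,v_3], [v_1,v_3,v_4], [v_2,v_3,v_4]

Hence C_0 ≅ Z^5, C_1 ≅ Z^9, C_2 ≅ Z^6.

Boundary ∂_1: C_1 → C_0 is given by ∂[p,q] = [q] − [p]. For instance
  ∂[v_2,v_3] = [v_3] − [v_2].
As a 5×9 matrix over Z this has rank 4, with invariant factors (1,1,1,1).

The boundary map ∂_2: C_2 → C_1 maps a triangle to the signed sum of its edges. For instance
  ∂[v_1,v_3,v_4] = [v_3,v_4] − [v_1,v_4] + [v_1,v_3],
  ∂[v_0,v_2,v_4] = [v_2,v_4] − [v_0,v_4] + [v_0,v_2].
As a 9×6 matrix over Z this has rank 5, with invariant factors (1,1,1,1,1).

Now H_k = ker ∂_k / im ∂_{k+1}, so:

  H_1: rank ker ∂_1 − rank ∂_2 = (9 − 4) − 5 = 0, and the invariant factors of ∂_2 are all 1, so H_1 ≅ 0.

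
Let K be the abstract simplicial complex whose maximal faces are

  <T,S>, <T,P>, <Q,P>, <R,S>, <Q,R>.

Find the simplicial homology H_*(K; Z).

K has 5 vertices, 5 edges.
rank ∂_0 = 0, rank ∂_1 = 4 ⇒ b_0 = 5 − 0 − 4 = 1; all invariant factors of ∂_1 are 1 so no torsion. So H_0 ≅ Z.
rank ∂_1 = 4, rank ∂_2 = 0 ⇒ b_1 = 5 − 4 − 0 = 1. So H_1 ≅ Z.

H_0 = Z,  H_1 = Z.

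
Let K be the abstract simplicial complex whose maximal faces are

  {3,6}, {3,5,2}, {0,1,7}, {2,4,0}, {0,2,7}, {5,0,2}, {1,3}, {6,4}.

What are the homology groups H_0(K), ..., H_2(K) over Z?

H_0 = Z,  H_1 = Z^2,  H_2 = 0.

K has 8 vertices, 14 edges, 5 triangles.
rank ∂_0 = 0, rank ∂_1 = 7 ⇒ b_0 = 8 − 0 − 7 = 1; all invariant factors of ∂_1 are 1 so no torsion. So H_0 ≅ Z.
rank ∂_1 = 7, rank ∂_2 = 5 ⇒ b_1 = 14 − 7 − 5 = 2; all invariant factors of ∂_2 are 1 so no torsion. So H_1 ≅ Z^2.
rank ∂_2 = 5, rank ∂_3 = 0 ⇒ b_2 = 5 − 5 − 0 = 0. So H_2 ≅ 0.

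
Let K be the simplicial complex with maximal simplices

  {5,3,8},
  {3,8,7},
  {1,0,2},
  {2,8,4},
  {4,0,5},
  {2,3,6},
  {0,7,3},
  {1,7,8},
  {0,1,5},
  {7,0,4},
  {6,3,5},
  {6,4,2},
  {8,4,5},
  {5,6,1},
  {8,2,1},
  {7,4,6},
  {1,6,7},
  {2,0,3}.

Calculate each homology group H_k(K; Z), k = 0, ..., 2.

H_0 ≅ Z,  H_1 ≅ Z^2,  H_2 ≅ Z.

K has 9 vertices, 27 edges, 18 triangles.
rank ∂_0 = 0, rank ∂_1 = 8 ⇒ b_0 = 9 − 0 − 8 = 1; all invariant factors of ∂_1 are 1 so no torsion. So H_0 = Z.
rank ∂_1 = 8, rank ∂_2 = 17 ⇒ b_1 = 27 − 8 − 17 = 2; all invariant factors of ∂_2 are 1 so no torsion. So H_1 = Z^2.
rank ∂_2 = 17, rank ∂_3 = 0 ⇒ b_2 = 18 − 17 − 0 = 1. So H_2 = Z.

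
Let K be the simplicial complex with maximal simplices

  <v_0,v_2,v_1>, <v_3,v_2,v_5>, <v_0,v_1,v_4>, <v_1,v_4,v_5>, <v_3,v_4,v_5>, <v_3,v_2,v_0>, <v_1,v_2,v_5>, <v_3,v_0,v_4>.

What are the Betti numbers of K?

b_0 = 1, b_1 = 0, b_2 = 1.

K has 6 vertices, 12 edges, 8 triangles.
rank ∂_0 = 0, rank ∂_1 = 5 ⇒ b_0 = 6 − 0 − 5 = 1; all invariant factors of ∂_1 are 1 so no torsion. So H_0 ≅ Z.
rank ∂_1 = 5, rank ∂_2 = 7 ⇒ b_1 = 12 − 5 − 7 = 0; all invariant factors of ∂_2 are 1 so no torsion. So H_1 ≅ 0.
rank ∂_2 = 7, rank ∂_3 = 0 ⇒ b_2 = 8 − 7 − 0 = 1. So H_2 ≅ Z.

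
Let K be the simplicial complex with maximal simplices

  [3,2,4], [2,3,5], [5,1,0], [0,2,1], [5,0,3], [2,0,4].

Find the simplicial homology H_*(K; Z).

K has 6 vertices, 12 edges, 6 triangles.
rank ∂_0 = 0, rank ∂_1 = 5 ⇒ b_0 = 6 − 0 − 5 = 1; all invariant factors of ∂_1 are 1 so no torsion. So H_0 = Z.
rank ∂_1 = 5, rank ∂_2 = 6 ⇒ b_1 = 12 − 5 − 6 = 1; all invariant factors of ∂_2 are 1 so no torsion. So H_1 = Z.
rank ∂_2 = 6, rank ∂_3 = 0 ⇒ b_2 = 6 − 6 − 0 = 0. So H_2 = 0.

H_0 = Z,  H_1 = Z,  H_2 = 0.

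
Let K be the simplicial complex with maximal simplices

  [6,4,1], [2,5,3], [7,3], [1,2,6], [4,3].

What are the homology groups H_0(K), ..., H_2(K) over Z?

H_0 ≅ Z,  H_1 ≅ Z,  H_2 = 0.

Take the total order 1 < 2 < 3 < 4 < 5 < 6 < 7 on the vertex set. Then K (dimension 2) consists of the simplices:

  0-simplices (7): [1], [2], [3], [4], [5], [6], [7]
  1-simplices (10): [1,2], [1,4], [1,6], [2,3], [2,5], [2,6], [3,4], [3,5], [3,7], [4,6]
  2-simplices (3): [1,2,6], [1,4,6], [2,3,5]

giving chain groups C_0 ≅ Z^7, C_1 ≅ Z^10, C_2 ≅ Z^3.

Boundary ∂_1: C_1 → C_0 is given by ∂[p,q] = [q] − [p]. For instance
  ∂[1,4] = [4] − [1].
The 7×10 boundary matrix has rank 6 and Smith normal form diag(1,1,1,1,1,1).

The boundary map ∂_2: C_2 → C_1 sends each 2-simplex [p,q,r] to [q,r] − [p,r] + [p,q]. For instance
  ∂[2,3,5] = [3,5] − [2,5] + [2,3],
  ∂[1,2,6] = [2,6] − [1,6] + [1,2].
As a 10×3 matrix over Z this has rank 3, with invariant factors (1,1,1).

Reading off H_k = ker ∂_k / im ∂_{k+1}:

  H_0: rank C_0 − rank ∂_1 = 7 − 6 = 1, and the invariant factors of ∂_1 are all 1, so H_0 ≅ Z.
  H_1: rank ker ∂_1 − rank ∂_2 = (10 − 6) − 3 = 1, and the invariant factors of ∂_2 are all 1, so H_1 ≅ Z.
  H_2: rank ker ∂_2 − rank ∂_3 = (3 − 3) − 0 = 0, and there is no ∂_3, so H_2 ≅ 0.

As a check, the Euler characteristic is 7 − 10 + 3 = 0, which agrees with 1 − 1 + 0 = 0.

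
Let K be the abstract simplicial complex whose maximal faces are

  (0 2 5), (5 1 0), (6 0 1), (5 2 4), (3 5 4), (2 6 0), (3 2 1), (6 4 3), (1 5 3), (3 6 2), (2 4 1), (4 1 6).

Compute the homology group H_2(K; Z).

Take the total order 0 < 1 < 2 < 3 < 4 < 5 < 6 on the vertex set. Then K (dimension 2) consists of the simplices:

  0-simplices (7): [0], [1], [2], [3], [4], [5], [6]
  1-simplices (18): [0,1], [0,2], [0,5], [0,6], [1,2], [1,3], [1,4], [1,5], [1,6], [2,3], [2,4], [2,5], [2,6], [3,4], [3,5], [3,6], [4,5], [4,6]
  2-simplices (12): [0,1,5], [0,1,6], [0,2,5], [0,2,6], [1,2,3], [1,2,4], [1,3,5], [1,4,6], [2,3,6], [2,4,5], [3,4,5], [3,4,6]

giving chain groups C_0 ≅ Z^7, C_1 ≅ Z^18, C_2 ≅ Z^12.

The boundary map ∂_1: C_1 → C_0 is given by ∂[p,q] = [q] − [p]. For instance
  ∂[1,3] = [3] − [1].
As a 7×18 matrix over Z this has rank 6, with invariant factors (1,1,1,1,1,1).

∂_2: C_2 → C_1 maps a triangle to the signed sum of its edges. For instance
  ∂[3,4,5] = [4,5] − [3,5] + [3,4],
  ∂[1,2,3] = [2,3] − [1,3] + [1,2].
This gives a 18×12 integer matrix of rank 12; reducing to Smith normal form yields diagonal entries (1,1,1,1,1,1,1,1,1,1,1,2).

From H_k ≅ ker(∂_k) / im(∂_{k+1}) we obtain:

  H_2: rank ker ∂_2 − rank ∂_3 = (12 − 12) − 0 = 0, and there is no ∂_3, so H_2 ≅ 0.

H_2 ≅ 0.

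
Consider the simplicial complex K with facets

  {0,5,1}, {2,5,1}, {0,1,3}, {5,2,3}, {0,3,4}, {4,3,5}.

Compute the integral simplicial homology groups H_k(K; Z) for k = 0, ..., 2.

H_0 = Z,  H_1 = Z,  H_2 = 0.

Order the vertices as 0 < 1 < 2 < 3 < 4 < 5. Listing each simplex with vertices in this order, K has dimension 2 with simplices:

  0-simplices (6): [0], [1], [2], [3], [4], [5]
  1-simplices (12): [0,1], [0,3], [0,4], [0,5], [1,2], [1,3], [1,5], [2,3], [2,5], [3,4], [3,5], [4,5]
  2-simplices (6): [0,1,3], [0,1,5], [0,3,4], [1,2,5], [2,3,5], [3,4,5]

Hence C_0 ≅ Z^6, C_1 ≅ Z^12, C_2 ≅ Z^6.

Boundary ∂_1: C_1 → C_0 sends each edge [p,q] (with p < q) to q − p.
This gives a 6×12 integer matrix of rank 5; reducing to Smith normal form yields diagonal entries (1,1,1,1,1).

The boundary map ∂_2: C_2 → C_1 maps a triangle to the signed sum of its edges. For instance
  ∂[0,1,5] = [1,5] − [0,5] + [0,1],
  ∂[0,3,4] = [3,4] − [0,4] + [0,3].
As a 12×6 matrix over Z this has rank 6, with invariant factors (1,1,1,1,1,1).

Computing H_k = (kernel of ∂_k) / (image of ∂_{k+1}):

  H_0: rank C_0 − rank ∂_1 = 6 − 5 = 1, and the invariant factors of ∂_1 are all 1, so H_0 = Z.
  H_1: rank ker ∂_1 − rank ∂_2 = (12 − 5) − 6 = 1, and the invariant factors of ∂_2 are all 1, so H_1 = Z.
  H_2: rank ker ∂_2 − rank ∂_3 = (6 − 6) − 0 = 0, and there is no ∂_3, so H_2 = 0.

As a check, the Euler characteristic is 6 − 12 + 6 = 0, which agrees with 1 − 1 + 0 = 0.
(K is a triangulation of the cylinder S^1 x I.)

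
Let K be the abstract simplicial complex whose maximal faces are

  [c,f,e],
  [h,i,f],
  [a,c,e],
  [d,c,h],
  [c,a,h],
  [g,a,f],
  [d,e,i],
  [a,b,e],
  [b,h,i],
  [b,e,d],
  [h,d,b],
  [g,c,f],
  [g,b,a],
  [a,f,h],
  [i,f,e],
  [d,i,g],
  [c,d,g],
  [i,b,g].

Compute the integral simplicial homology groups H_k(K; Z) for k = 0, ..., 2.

H_0 = Z,  H_1 = Z ⊕ Z/2Z,  H_2 = 0.

Order the vertices as a < b < c < d < e < f < g < h < i. Listing each simplex with vertices in this order, K has dimension 2 with simplices:

  0-simplices (9): a, b, c, d, e, f, g, h, i
  1-simplices (27): ab, ac, ae, af, ag, ah, bd, be, bg, bh, bi, cd, ce, cf, cg, ch, de, dg, dh, di, ef, ei, fg, fh, fi, gi, hi
  2-simplices (18): abe, abg, ace, ach, afg, afh, bde, bdh, bgi, bhi, cdg, cdh, cef, cfg, dei, dgi, efi, fhi

giving chain groups C_0 ≅ Z^9, C_1 ≅ Z^27, C_2 ≅ Z^18.

∂_1: C_1 → C_0 sends each edge [p,q] (with p < q) to q − p. For instance
  ∂af = f − a.
The 9×27 boundary matrix has rank 8 and Smith normal form diag(1,1,1,1,1,1,1,1).

Boundary ∂_2: C_2 → C_1 maps a triangle to the signed sum of its edges. For instance
  ∂cdg = dg − cg + cd,
  ∂bde = de − be + bd.
This gives a 27×18 integer matrix of rank 18; reducing to Smith normal form yields diagonal entries (1,1,1,1,1,1,1,1,1,1,1,1,1,1,1,1,1,2).

Now H_k = ker ∂_k / im ∂_{k+1}, so:

  H_0: rank C_0 − rank ∂_1 = 9 − 8 = 1, and the invariant factors of ∂_1 are all 1, so H_0 = Z.
  H_1: rank ker ∂_1 − rank ∂_2 = (27 − 8) − 18 = 1, and ∂_2 has invariant factor 2 > 1, so H_1 = Z ⊕ Z/2Z.
  H_2: rank ker ∂_2 − rank ∂_3 = (18 − 18) − 0 = 0, and there is no ∂_3, so H_2 = 0.

As a check, the Euler characteristic is 9 − 27 + 18 = 0, which agrees with 1 − 1 + 0 = 0.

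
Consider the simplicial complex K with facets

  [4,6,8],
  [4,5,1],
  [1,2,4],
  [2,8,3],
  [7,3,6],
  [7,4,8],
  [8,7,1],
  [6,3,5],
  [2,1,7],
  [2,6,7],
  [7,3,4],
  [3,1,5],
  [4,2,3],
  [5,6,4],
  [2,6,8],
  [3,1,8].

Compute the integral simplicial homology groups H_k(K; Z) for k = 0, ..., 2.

H_0 = Z,  H_1 = Z^2,  H_2 = Z.

Take the total order 1 < 2 < 3 < 4 < 5 < 6 < 7 < 8 on the vertex set. Then K (dimension 2) consists of the simplices:

  0-simplices (8): [1], [2], [3], [4], [5], [6], [7], [8]
  1-simplices (24): (24 of them)
  2-simplices (16): [1,2,4], [1,2,7], [1,3,5], [1,3,8], [1,4,5], [1,7,8], [2,3,4], [2,3,8], [2,6,7], [2,6,8], [3,4,7], [3,5,6], [3,6,7], [4,5,6], [4,6,8], [4,7,8]

giving chain groups C_0 ≅ Z^8, C_1 ≅ Z^24, C_2 ≅ Z^16.

∂_1: C_1 → C_0 maps an edge to its endpoints' difference, ∂[p,q] = q − p.
This gives a 8×24 integer matrix of rank 7; reducing to Smith normal form yields diagonal entries (1,1,1,1,1,1,1).

The boundary map ∂_2: C_2 → C_1 maps a triangle to the signed sum of its edges. For instance
  ∂[2,3,8] = [3,8] − [2,8] + [2,3],
  ∂[1,4,5] = [4,5] − [1,5] + [1,4].
The 24×16 boundary matrix has rank 15 and Smith normal form diag(1,1,1,1,1,1,1,1,1,1,1,1,1,1,1).

Reading off H_k = ker ∂_k / im ∂_{k+1}:

  H_0: rank C_0 − rank ∂_1 = 8 − 7 = 1, and the invariant factors of ∂_1 are all 1, so H_0 ≅ Z.
  H_1: rank ker ∂_1 − rank ∂_2 = (24 − 7) − 15 = 2, and the invariant factors of ∂_2 are all 1, so H_1 ≅ Z^2.
  H_2: rank ker ∂_2 − rank ∂_3 = (16 − 15) − 0 = 1, and there is no ∂_3, so H_2 ≅ Z.

As a check, the Euler characteristic is 8 − 24 + 16 = 0, which agrees with 1 − 2 + 1 = 0.
(K is a triangulation of the torus T^2.)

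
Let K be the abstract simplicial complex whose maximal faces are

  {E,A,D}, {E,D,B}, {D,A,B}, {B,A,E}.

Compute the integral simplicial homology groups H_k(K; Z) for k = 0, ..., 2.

H_0 = Z,  H_1 = 0,  H_2 = Z.

We work with the vertex ordering A < B < D < E. The simplices of K, each written with vertices in increasing order, are:

  0-simplices (4): A, B, D, E
  1-simplices (6): AB, AD, AE, BD, BE, DE
  2-simplices (4): ABD, ABE, ADE, BDE

so the chain groups are C_0 ≅ Z^4, C_1 ≅ Z^6, C_2 ≅ Z^4.

The boundary map ∂_1: C_1 → C_0 sends each edge [p,q] (with p < q) to q − p.
This gives a 4×6 integer matrix of rank 3; reducing to Smith normal form yields diagonal entries (1,1,1).

∂_2: C_2 → C_1 sends each 2-simplex [p,q,r] to [q,r] − [p,r] + [p,q]. For instance
  ∂BDE = DE − BE + BD,
  ∂ABD = BD − AD + AB.
As a 6×4 matrix over Z this has rank 3, with invariant factors (1,1,1).

Now H_k = ker ∂_k / im ∂_{k+1}, so:

  H_0: rank C_0 − rank ∂_1 = 4 − 3 = 1, and the invariant factors of ∂_1 are all 1, so H_0 ≅ Z.
  H_1: rank ker ∂_1 − rank ∂_2 = (6 − 3) − 3 = 0, and the invariant factors of ∂_2 are all 1, so H_1 ≅ 0.
  H_2: rank ker ∂_2 − rank ∂_3 = (4 − 3) − 0 = 1, and there is no ∂_3, so H_2 ≅ Z.

(K is a triangulation of the 2-sphere S^2.)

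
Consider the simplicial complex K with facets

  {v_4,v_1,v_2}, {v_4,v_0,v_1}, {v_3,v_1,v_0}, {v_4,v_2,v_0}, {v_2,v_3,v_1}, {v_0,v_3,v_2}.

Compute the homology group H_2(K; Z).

H_2 ≅ Z.

Take the total order v_0 < v_1 < v_2 < v_3 < v_4 on the vertex set. Then K (dimension 2) consists of the simplices:

  0-simplices (5): [v_0], [v_1], [v_2], [v_3], [v_4]
  1-simplices (9): [v_0,v_1], [v_0,v_2], [v_0,v_3], [v_0,v_4], [v_1,v_2], [v_1,v_3], [v_1,v_4], [v_2,v_3], [v_2,v_4]
  2-simplices (6): [v_0,v_1,v_3], [v_0,v_1,v_4], [v_0,v_2,v_3], [v_0,v_2,v_4], [v_1,v_2,v_3], [v_1,v_2,v_4]

giving chain groups C_0 ≅ Z^5, C_1 ≅ Z^9, C_2 ≅ Z^6.

Boundary ∂_1: C_1 → C_0 maps an edge to its endpoints' difference, ∂[p,q] = q − p. For instance
  ∂[v_2,v_4] = [v_4] − [v_2].
As a 5×9 matrix over Z this has rank 4, with invariant factors (1,1,1,1).

Boundary ∂_2: C_2 → C_1 sends each 2-simplex [p,q,r] to [q,r] − [p,r] + [p,q]. For instance
  ∂[v_0,v_1,v_4] = [v_1,v_4] − [v_0,v_4] + [v_0,v_1],
  ∂[v_0,v_2,v_3] = [v_2,v_3] − [v_0,v_3] + [v_0,v_2].
This gives a 9×6 integer matrix of rank 5; reducing to Smith normal form yields diagonal entries (1,1,1,1,1).

Computing H_k = (kernel of ∂_k) / (image of ∂_{k+1}):

  H_2: rank ker ∂_2 − rank ∂_3 = (6 − 5) − 0 = 1, and there is no ∂_3, so H_2 = Z.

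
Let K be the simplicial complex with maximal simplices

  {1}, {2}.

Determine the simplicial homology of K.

H_0 ≅ Z^2.

Take the total order 1 < 2 on the vertex set. Then K (dimension 0) consists of the simplices:

  0-simplices (2): [1], [2]

Hence C_0 ≅ Z^2.

Now H_k = ker ∂_k / im ∂_{k+1}, so:

  H_0: rank C_0 − rank ∂_1 = 2 − 0 = 2, and there is no ∂_1, so H_0 = Z^2.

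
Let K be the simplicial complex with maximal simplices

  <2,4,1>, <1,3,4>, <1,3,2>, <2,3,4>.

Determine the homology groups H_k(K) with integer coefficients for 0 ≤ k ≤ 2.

H_0 ≅ Z,  H_1 = 0,  H_2 ≅ Z.

Order the vertices as 1 < 2 < 3 < 4. Listing each simplex with vertices in this order, K has dimension 2 with simplices:

  0-simplices (4): [1], [2], [3], [4]
  1-simplices (6): [1,2], [1,3], [1,4], [2,3], [2,4], [3,4]
  2-simplices (4): [1,2,3], [1,2,4], [1,3,4], [2,3,4]

Hence C_0 ≅ Z^4, C_1 ≅ Z^6, C_2 ≅ Z^4.

The boundary map ∂_1: C_1 → C_0 is given by ∂[p,q] = [q] − [p]. For instance
  ∂[2,3] = [3] − [2].
As a 4×6 matrix over Z this has rank 3, with invariant factors (1,1,1).

Boundary ∂_2: C_2 → C_1 maps a triangle to the signed sum of its edges. For instance
  ∂[1,2,4] = [2,4] − [1,4] + [1,2],
  ∂[2,3,4] = [3,4] − [2,4] + [2,3].
The resulting 6×4 matrix has rank 3, and its Smith normal form has invariant factors (1,1,1).

From H_k ≅ ker(∂_k) / im(∂_{k+1}) we obtain:

  H_0: rank C_0 − rank ∂_1 = 4 − 3 = 1, and the invariant factors of ∂_1 are all 1, so H_0 ≅ Z.
  H_1: rank ker ∂_1 − rank ∂_2 = (6 − 3) − 3 = 0, and the invariant factors of ∂_2 are all 1, so H_1 ≅ 0.
  H_2: rank ker ∂_2 − rank ∂_3 = (4 − 3) − 0 = 1, and there is no ∂_3, so H_2 ≅ Z.

(K is a triangulation of the 2-sphere S^2.)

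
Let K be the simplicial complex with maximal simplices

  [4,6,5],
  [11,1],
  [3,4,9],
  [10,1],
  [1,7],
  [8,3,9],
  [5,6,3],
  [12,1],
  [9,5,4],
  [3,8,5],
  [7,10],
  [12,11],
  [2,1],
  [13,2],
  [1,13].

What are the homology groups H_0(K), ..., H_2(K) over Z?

H_0 = Z^2,  H_1 = Z^4,  H_2 = 0.

We work with the vertex ordering 1 < 2 < 3 < 4 < 5 < 6 < 7 < 8 < 9 < 10 < 11 < 12 < 13. The simplices of K, each written with vertices in increasing order, are:

  0-simplices (13): [1], [2], [3], [4], [5], [6], [7], [8], [9], [10], [11], [12], [13]
  1-simplices (21): [1,2], [1,7], [1,10], [1,11], [1,12], [1,13], [2,13], [3,4], [3,5], [3,6], [3,8], [3,9], [4,5], [4,6], [4,9], [5,6], [5,8], [5,9], [7,10], [8,9], [11,12]
  2-simplices (6): [3,4,9], [3,5,6], [3,5,8], [3,8,9], [4,5,6], [4,5,9]

so the chain groups are C_0 ≅ Z^13, C_1 ≅ Z^21, C_2 ≅ Z^6.

∂_1: C_1 → C_0 is given by ∂[p,q] = [q] − [p].
The 13×21 boundary matrix has rank 11 and Smith normal form diag(1,1,1,1,1,1,1,1,1,1,1).

The boundary map ∂_2: C_2 → C_1 acts by ∂[p,q,r] = [q,r] − [p,r] + [p,q]. For instance
  ∂[3,8,9] = [8,9] − [3,9] + [3,8],
  ∂[3,5,6] = [5,6] − [3,6] + [3,5].
This gives a 21×6 integer matrix of rank 6; reducing to Smith normal form yields diagonal entries (1,1,1,1,1,1).

Reading off H_k = ker ∂_k / im ∂_{k+1}:

  H_0: rank C_0 − rank ∂_1 = 13 − 11 = 2, and the invariant factors of ∂_1 are all 1, so H_0 ≅ Z^2.
  H_1: rank ker ∂_1 − rank ∂_2 = (21 − 11) − 6 = 4, and the invariant factors of ∂_2 are all 1, so H_1 ≅ Z^4.
  H_2: rank ker ∂_2 − rank ∂_3 = (6 − 6) − 0 = 0, and there is no ∂_3, so H_2 ≅ 0.

As a check, the Euler characteristic is 13 − 21 + 6 = -2, which agrees with 2 − 4 + 0 = -2.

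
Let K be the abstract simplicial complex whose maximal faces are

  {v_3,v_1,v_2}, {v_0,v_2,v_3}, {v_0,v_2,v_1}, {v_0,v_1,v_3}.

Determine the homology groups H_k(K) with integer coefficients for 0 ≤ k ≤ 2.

H_0 ≅ Z,  H_1 = 0,  H_2 ≅ Z.

K has 4 vertices, 6 edges, 4 triangles.
rank ∂_0 = 0, rank ∂_1 = 3 ⇒ b_0 = 4 − 0 − 3 = 1; all invariant factors of ∂_1 are 1 so no torsion. So H_0 = Z.
rank ∂_1 = 3, rank ∂_2 = 3 ⇒ b_1 = 6 − 3 − 3 = 0; all invariant factors of ∂_2 are 1 so no torsion. So H_1 = 0.
rank ∂_2 = 3, rank ∂_3 = 0 ⇒ b_2 = 4 − 3 − 0 = 1. So H_2 = Z.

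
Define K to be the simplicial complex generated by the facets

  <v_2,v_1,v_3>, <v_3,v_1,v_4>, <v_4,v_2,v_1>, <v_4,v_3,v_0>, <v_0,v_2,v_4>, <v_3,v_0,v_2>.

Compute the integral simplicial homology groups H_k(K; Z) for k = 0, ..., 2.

K has 5 vertices, 9 edges, 6 triangles.
rank ∂_0 = 0, rank ∂_1 = 4 ⇒ b_0 = 5 − 0 − 4 = 1; all invariant factors of ∂_1 are 1 so no torsion. So H_0 = Z.
rank ∂_1 = 4, rank ∂_2 = 5 ⇒ b_1 = 9 − 4 − 5 = 0; all invariant factors of ∂_2 are 1 so no torsion. So H_1 = 0.
rank ∂_2 = 5, rank ∂_3 = 0 ⇒ b_2 = 6 − 5 − 0 = 1. So H_2 = Z.

H_0 = Z,  H_1 = 0,  H_2 = Z.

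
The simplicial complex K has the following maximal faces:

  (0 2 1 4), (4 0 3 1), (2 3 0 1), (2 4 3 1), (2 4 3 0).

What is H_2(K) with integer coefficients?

H_2 ≅ 0.

K has 5 vertices, 10 edges, 10 triangles, 5 3-simplices.
rank ∂_2 = 6, rank ∂_3 = 4 ⇒ b_2 = 10 − 6 − 4 = 0; all invariant factors of ∂_3 are 1 so no torsion. So H_2 ≅ 0.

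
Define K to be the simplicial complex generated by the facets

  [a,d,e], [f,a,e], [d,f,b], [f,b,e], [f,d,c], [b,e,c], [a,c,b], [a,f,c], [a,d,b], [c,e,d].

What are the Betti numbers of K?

b_0 = 1, b_1 = 0, b_2 = 0.

Fix the vertex order a < b < c < d < e < f and write every simplex with vertices in increasing order. Then dim K = 2 and the simplices of K are:

  0-simplices (6): a, b, c, d, e, f
  1-simplices (15): ab, ac, ad, ae, af, bc, bd, be, bf, cd, ce, cf, de, df, ef
  2-simplices (10): abc, abd, acf, ade, aef, bce, bdf, bef, cde, cdf

giving chain groups C_0 ≅ Z^6, C_1 ≅ Z^15, C_2 ≅ Z^10.

The boundary map ∂_1: C_1 → C_0 sends each edge [p,q] (with p < q) to q − p. For instance
  ∂cf = f − c.
As a 6×15 matrix over Z this has rank 5, with invariant factors (1,1,1,1,1).

The boundary map ∂_2: C_2 → C_1 sends each 2-simplex [p,q,r] to [q,r] − [p,r] + [p,q]. For instance
  ∂ade = de − ae + ad,
  ∂cdf = df − cf + cd.
The 15×10 boundary matrix has rank 10 and Smith normal form diag(1,1,1,1,1,1,1,1,1,2).

From H_k ≅ ker(∂_k) / im(∂_{k+1}) we obtain:

  H_0: rank C_0 − rank ∂_1 = 6 − 5 = 1, and the invariant factors of ∂_1 are all 1, so H_0 ≅ Z.
  H_1: rank ker ∂_1 − rank ∂_2 = (15 − 5) − 10 = 0, and ∂_2 has invariant factor 2 > 1, so H_1 ≅ Z_2.
  H_2: rank ker ∂_2 − rank ∂_3 = (10 − 10) − 0 = 0, and there is no ∂_3, so H_2 ≅ 0.

As a check, the Euler characteristic is 6 − 15 + 10 = 1, which agrees with 1 − 0 + 0 = 1.

Hence the Betti numbers are b_0 = 1, b_1 = 0, b_2 = 0.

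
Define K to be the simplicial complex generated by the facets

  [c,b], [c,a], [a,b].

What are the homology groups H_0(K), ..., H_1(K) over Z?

We work with the vertex ordering a < b < c. The simplices of K, each written with vertices in increasing order, are:

  0-simplices (3): a, b, c
  1-simplices (3): ab, ac, bc

so the chain groups are C_0 ≅ Z^3, C_1 ≅ Z^3.

The boundary map ∂_1: C_1 → C_0 is given by ∂[p,q] = [q] − [p]. For instance
  ∂ab = b − a.
The resulting 3×3 matrix has rank 2, and its Smith normal form has invariant factors (1,1).

Reading off H_k = ker ∂_k / im ∂_{k+1}:

  H_0: rank C_0 − rank ∂_1 = 3 − 2 = 1, and the invariant factors of ∂_1 are all 1, so H_0 ≅ Z.
  H_1: rank ker ∂_1 − rank ∂_2 = (3 − 2) − 0 = 1, and there is no ∂_2, so H_1 ≅ Z.

(K is a triangulation of the circle S^1.)

H_0 = Z,  H_1 = Z.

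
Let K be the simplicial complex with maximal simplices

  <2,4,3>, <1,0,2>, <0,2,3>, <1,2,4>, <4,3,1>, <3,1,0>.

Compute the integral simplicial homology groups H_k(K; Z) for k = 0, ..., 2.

K has 5 vertices, 9 edges, 6 triangles.
rank ∂_0 = 0, rank ∂_1 = 4 ⇒ b_0 = 5 − 0 − 4 = 1; all invariant factors of ∂_1 are 1 so no torsion. So H_0 = Z.
rank ∂_1 = 4, rank ∂_2 = 5 ⇒ b_1 = 9 − 4 − 5 = 0; all invariant factors of ∂_2 are 1 so no torsion. So H_1 = 0.
rank ∂_2 = 5, rank ∂_3 = 0 ⇒ b_2 = 6 − 5 − 0 = 1. So H_2 = Z.

H_0 ≅ Z,  H_1 = 0,  H_2 ≅ Z.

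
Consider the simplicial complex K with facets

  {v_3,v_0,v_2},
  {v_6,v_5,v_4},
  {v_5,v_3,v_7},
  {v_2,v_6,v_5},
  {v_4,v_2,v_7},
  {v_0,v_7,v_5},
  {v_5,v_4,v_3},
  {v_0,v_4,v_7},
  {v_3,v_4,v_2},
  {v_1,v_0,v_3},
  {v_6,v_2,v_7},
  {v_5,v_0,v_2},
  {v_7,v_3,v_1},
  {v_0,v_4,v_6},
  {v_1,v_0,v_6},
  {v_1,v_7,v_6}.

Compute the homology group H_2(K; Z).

H_2 ≅ Z.

Order the vertices as v_0 < v_1 < v_2 < v_3 < v_4 < v_5 < v_6 < v_7. Listing each simplex with vertices in this order, K has dimension 2 with simplices:

  0-simplices (8): [v_0], [v_1], [v_2], [v_3], [v_4], [v_5], [v_6], [v_7]
  1-simplices (24): (24 of them)
  2-simplices (16): (16 of them)

so the chain groups are C_0 ≅ Z^8, C_1 ≅ Z^24, C_2 ≅ Z^16.

Boundary ∂_1: C_1 → C_0 is given by ∂[p,q] = [q] − [p]. For instance
  ∂[v_1,v_3] = [v_3] − [v_1].
The 8×24 boundary matrix has rank 7 and Smith normal form diag(1,1,1,1,1,1,1).

∂_2: C_2 → C_1 maps a triangle to the signed sum of its edges. For instance
  ∂[v_3,v_5,v_7] = [v_5,v_7] − [v_3,v_7] + [v_3,v_5],
  ∂[v_0,v_1,v_3] = [v_1,v_3] − [v_0,v_3] + [v_0,v_1].
The resulting 24×16 matrix has rank 15, and its Smith normal form has invariant factors (1,1,1,1,1,1,1,1,1,1,1,1,1,1,1).

From H_k ≅ ker(∂_k) / im(∂_{k+1}) we obtain:

  H_2: rank ker ∂_2 − rank ∂_3 = (16 − 15) − 0 = 1, and there is no ∂_3, so H_2 ≅ Z.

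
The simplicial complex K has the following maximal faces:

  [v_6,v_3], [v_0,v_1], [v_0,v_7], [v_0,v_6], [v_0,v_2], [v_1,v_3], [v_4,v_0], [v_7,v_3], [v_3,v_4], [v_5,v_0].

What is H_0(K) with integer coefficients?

Order the vertices as v_0 < v_1 < v_2 < v_3 < v_4 < v_5 < v_6 < v_7. Listing each simplex with vertices in this order, K has dimension 1 with simplices:

  0-simplices (8): [v_0], [v_1], [v_2], [v_3], [v_4], [v_5], [v_6], [v_7]
  1-simplices (10): [v_0,v_1], [v_0,v_2], [v_0,v_4], [v_0,v_5], [v_0,v_6], [v_0,v_7], [v_1,v_3], [v_3,v_4], [v_3,v_6], [v_3,v_7]

so the chain groups are C_0 ≅ Z^8, C_1 ≅ Z^10.

Boundary ∂_1: C_1 → C_0 is given by ∂[p,q] = [q] − [p]. For instance
  ∂[v_0,v_6] = [v_6] − [v_0].
This gives a 8×10 integer matrix of rank 7; reducing to Smith normal form yields diagonal entries (1,1,1,1,1,1,1).

Reading off H_k = ker ∂_k / im ∂_{k+1}:

  H_0: rank C_0 − rank ∂_1 = 8 − 7 = 1, and the invariant factors of ∂_1 are all 1, so H_0 = Z.

H_0 ≅ Z.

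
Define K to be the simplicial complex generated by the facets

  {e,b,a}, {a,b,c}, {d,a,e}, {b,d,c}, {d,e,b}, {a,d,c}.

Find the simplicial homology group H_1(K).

H_1 = 0.

Order the vertices as a < b < c < d < e. Listing each simplex with vertices in this order, K has dimension 2 with simplices:

  0-simplices (5): a, b, c, d, e
  1-simplices (9): ab, ac, ad, ae, bc, bd, be, cd, de
  2-simplices (6): abc, abe, acd, ade, bcd, bde

giving chain groups C_0 ≅ Z^5, C_1 ≅ Z^9, C_2 ≅ Z^6.

∂_1: C_1 → C_0 is given by ∂[p,q] = [q] − [p].
The resulting 5×9 matrix has rank 4, and its Smith normal form has invariant factors (1,1,1,1).

The boundary map ∂_2: C_2 → C_1 sends each 2-simplex [p,q,r] to [q,r] − [p,r] + [p,q]. For instance
  ∂abe = be − ae + ab,
  ∂bde = de − be + bd.
The 9×6 boundary matrix has rank 5 and Smith normal form diag(1,1,1,1,1).

Now H_k = ker ∂_k / im ∂_{k+1}, so:

  H_1: rank ker ∂_1 − rank ∂_2 = (9 − 4) − 5 = 0, and the invariant factors of ∂_2 are all 1, so H_1 ≅ 0.

(K is a triangulation of the 2-sphere S^2.)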